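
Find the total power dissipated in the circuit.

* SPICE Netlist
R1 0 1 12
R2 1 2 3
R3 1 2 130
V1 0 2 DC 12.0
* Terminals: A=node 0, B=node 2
Nodal analysis, taking node 2 as the 0 V reference.
Source V1 fixes V_0 = 12 V.
KCL at each unknown node (sum of currents leaving = 0; resistances in Ω):
  Node 1: (V_1 - 12)/12 + (V_1 - 0)/3 + (V_1 - 0)/130 = 0
Collecting terms: 0.4244 × V_1 = 1  =>  V_1 = 2.356 V
Power in each resistor, P = (ΔV)²/R:
  P_R1 = (12 - 2.356)²/12 = 7.75 W
  P_R2 = (2.356 - 0)²/3 = 1.851 W
  P_R3 = (2.356 - 0)²/130 = 0.04272 W
P_total = P_R1 + P_R2 + P_R3 = 9.644 W

Final answer: 9.644 W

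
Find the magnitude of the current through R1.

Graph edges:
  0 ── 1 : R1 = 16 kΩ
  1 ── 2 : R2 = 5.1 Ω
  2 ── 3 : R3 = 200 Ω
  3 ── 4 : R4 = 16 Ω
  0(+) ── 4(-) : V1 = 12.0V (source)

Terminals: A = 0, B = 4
Nodal analysis, taking node 4 as the 0 V reference.
Source V1 fixes V_0 = 12 V.
KCL at each unknown node (sum of currents leaving = 0; resistances in Ω):
  Node 1: (V_1 - 12)/16000 + (V_1 - V_2)/5.1 = 0
  Node 2: (V_2 - V_1)/5.1 + (V_2 - V_3)/200 = 0
  Node 3: (V_3 - V_2)/200 + (V_3 - 0)/16 = 0
Collecting terms (coefficients in siemens):
  0.1961·V_1 - 0.1961·V_2 = 0.00075
  0.2011·V_2 - 0.1961·V_1 - 0.005·V_3 = 0
  0.0675·V_3 - 0.005·V_2 = 0
Solving these 3 simultaneous equations (Gaussian elimination) gives:
  V_1 = 0.1636 V, V_2 = 0.1598 V, V_3 = 0.01184 V
I_R1 = (V_0 - V_1)/R1 = (12 - 0.1636)/16000 = 0.0007398 A
|I_R1| = 0.0007398 A

Final answer: |I_R1| = 0.0007398 A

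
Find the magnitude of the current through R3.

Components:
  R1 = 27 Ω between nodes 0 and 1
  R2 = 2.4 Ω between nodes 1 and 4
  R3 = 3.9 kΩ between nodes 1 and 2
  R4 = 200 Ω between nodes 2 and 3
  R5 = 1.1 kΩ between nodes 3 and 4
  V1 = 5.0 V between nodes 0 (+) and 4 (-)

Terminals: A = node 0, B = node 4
Nodal analysis, taking node 4 as the 0 V reference.
Source V1 fixes V_0 = 5 V.
KCL at each unknown node (sum of currents leaving = 0; resistances in Ω):
  Node 1: (V_1 - 5)/27 + (V_1 - 0)/2.4 + (V_1 - V_2)/3900 = 0
  Node 2: (V_2 - V_1)/3900 + (V_2 - V_3)/200 = 0
  Node 3: (V_3 - V_2)/200 + (V_3 - 0)/1100 = 0
Collecting terms (coefficients in siemens):
  0.454·V_1 - 0.0002564·V_2 = 0.1852
  0.005256·V_2 - 0.0002564·V_1 - 0.005·V_3 = 0
  0.005909·V_3 - 0.005·V_2 = 0
Solving these 3 simultaneous equations (Gaussian elimination) gives:
  V_1 = 0.408 V, V_2 = 0.102 V, V_3 = 0.08631 V
I_R3 = (V_1 - V_2)/R3 = (0.408 - 0.102)/3900 = 0.00007846 A
|I_R3| = 0.00007846 A

Final answer: |I_R3| = 7.846e-05 A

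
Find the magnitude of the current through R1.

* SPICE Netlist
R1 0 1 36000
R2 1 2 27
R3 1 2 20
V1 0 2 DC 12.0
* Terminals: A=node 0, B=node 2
Nodal analysis, taking node 2 as the 0 V reference.
Source V1 fixes V_0 = 12 V.
KCL at each unknown node (sum of currents leaving = 0; resistances in Ω):
  Node 1: (V_1 - 12)/36000 + (V_1 - 0)/27 + (V_1 - 0)/20 = 0
Collecting terms: 0.08706 × V_1 = 0.0003333  =>  V_1 = 0.003829 V
I_R1 = (V_0 - V_1)/R1 = (12 - 0.003829)/36000 = 0.0003332 A
|I_R1| = 0.0003332 A

Final answer: |I_R1| = 0.0003332 A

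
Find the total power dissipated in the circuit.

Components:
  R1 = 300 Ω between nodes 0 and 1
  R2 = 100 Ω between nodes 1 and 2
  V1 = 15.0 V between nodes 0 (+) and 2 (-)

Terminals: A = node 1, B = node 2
Nodal analysis, taking node 2 as the 0 V reference.
Source V1 fixes V_0 = 15 V.
KCL at each unknown node (sum of currents leaving = 0; resistances in Ω):
  Node 1: (V_1 - 15)/300 + (V_1 - 0)/100 = 0
Collecting terms: 0.01333 × V_1 = 0.05  =>  V_1 = 3.75 V
Power in each resistor, P = (ΔV)²/R:
  P_R1 = (15 - 3.75)²/300 = 0.4219 W
  P_R2 = (3.75 - 0)²/100 = 0.1406 W
P_total = P_R1 + P_R2 = 0.5625 W

Final answer: 0.5625 W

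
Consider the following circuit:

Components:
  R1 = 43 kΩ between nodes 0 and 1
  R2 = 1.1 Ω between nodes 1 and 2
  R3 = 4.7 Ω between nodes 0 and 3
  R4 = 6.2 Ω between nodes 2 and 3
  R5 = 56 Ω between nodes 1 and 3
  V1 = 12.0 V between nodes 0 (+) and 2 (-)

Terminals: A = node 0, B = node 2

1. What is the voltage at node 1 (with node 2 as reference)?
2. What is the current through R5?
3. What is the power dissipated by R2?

Nodal analysis, taking node 2 as the 0 V reference.
Source V1 fixes V_0 = 12 V.
KCL at each unknown node (sum of currents leaving = 0; resistances in Ω):
  Node 1: (V_1 - 12)/43000 + (V_1 - 0)/1.1 + (V_1 - V_3)/56 = 0
  Node 3: (V_3 - 12)/4.7 + (V_3 - 0)/6.2 + (V_3 - V_1)/56 = 0
Collecting terms (coefficients in siemens):
  0.927·V_1 - 0.01786·V_3 = 0.0002791
  0.3919·V_3 - 0.01786·V_1 = 2.553
Determinant D = (0.927)(0.3919) - (-0.01786)(-0.01786) = 0.363
V_1 = [(0.0002791)(0.3919) - (-0.01786)(2.553)]/D = 0.1259 V
V_3 = [(0.927)(2.553) - (0.0002791)(-0.01786)]/D = 6.52 V
Part 1:
  Read off the nodal solution: V_1 = 0.1259 V
Part 2:
  I_R5 = (V_1 - V_3)/R5 = (0.1259 - 6.52)/56 = -0.1142 A
  Magnitude: I_R5 = 0.1142 A
Part 3:
  I_R2 = (V_1 - V_2)/R2 = (0.1259 - 0)/1.1 = 0.1145 A
  P_R2 = I_R2² × R2 = (0.1145)² × 1.1 = 0.01441 W

Final answers:
1. V_1 = 0.1259 V
2. I_R5 = 0.1142 A
3. P_R2 = 0.01441 W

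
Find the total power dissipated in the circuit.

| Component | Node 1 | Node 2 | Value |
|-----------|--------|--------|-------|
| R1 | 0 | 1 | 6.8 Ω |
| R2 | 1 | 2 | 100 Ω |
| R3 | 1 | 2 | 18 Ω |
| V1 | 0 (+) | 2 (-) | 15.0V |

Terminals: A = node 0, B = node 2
Nodal analysis, taking node 2 as the 0 V reference.
Source V1 fixes V_0 = 15 V.
KCL at each unknown node (sum of currents leaving = 0; resistances in Ω):
  Node 1: (V_1 - 15)/6.8 + (V_1 - 0)/100 + (V_1 - 0)/18 = 0
Collecting terms: 0.2126 × V_1 = 2.206  =>  V_1 = 10.38 V
Power in each resistor, P = (ΔV)²/R:
  P_R1 = (15 - 10.38)²/6.8 = 3.146 W
  P_R2 = (10.38 - 0)²/100 = 1.076 W
  P_R3 = (10.38 - 0)²/18 = 5.98 W
P_total = P_R1 + P_R2 + P_R3 = 10.2 W

Final answer: 10.2 W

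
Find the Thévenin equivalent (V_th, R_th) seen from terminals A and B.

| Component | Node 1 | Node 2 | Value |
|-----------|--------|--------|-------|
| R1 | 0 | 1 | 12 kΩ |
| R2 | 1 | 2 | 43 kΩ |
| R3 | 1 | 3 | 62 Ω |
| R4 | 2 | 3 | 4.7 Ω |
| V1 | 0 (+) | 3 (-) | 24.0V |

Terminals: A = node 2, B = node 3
Step 1 — V_th is the open-circuit voltage V_A - V_B (nothing connected across the terminals).
Nodal analysis, taking node 3 as the 0 V reference.
Source V1 fixes V_0 = 24 V.
KCL at each unknown node (sum of currents leaving = 0; resistances in Ω):
  Node 1: (V_1 - 24)/12000 + (V_1 - V_2)/43000 + (V_1 - 0)/62 = 0
  Node 2: (V_2 - V_1)/43000 + (V_2 - 0)/4.7 = 0
Collecting terms (coefficients in siemens):
  0.01624·V_1 - 0.00002326·V_2 = 0.002
  0.2128·V_2 - 0.00002326·V_1 = 0
Determinant D = (0.01624)(0.2128) - (-0.00002326)(-0.00002326) = 0.003455
V_1 = [(0.002)(0.2128) - (-0.00002326)(0)]/D = 0.1232 V
V_2 = [(0.01624)(0) - (0.002)(-0.00002326)]/D = 0.00001346 V
V_th = V_2 - V_3 = 0.00001346 - 0 = 0.00001346 V
Step 2 — R_th: zero the source — replace V1 by a short circuit (node 3 merges into node 0) — and find the resistance seen between A (node 2) and B (node 0).
Reduce the network between node 2 (A) and node 0 (B) by series/parallel combination:
  Rp1 = R1 ‖ R3 (parallel, both between nodes 0 and 1) = 1/(1/12000 + 1/62) = 61.68 Ω
  Rs1 = R2 + Rp1 (series, joined only at node 1) = 43000 + 61.68 = 43060 Ω
  Rp2 = R4 ‖ Rs1 (parallel, both between nodes 0 and 2) = 1/(1/4.7 + 1/43060) = 4.699 Ω
R_th = 4.699 Ω

Final answer: V_th = 1.346e-05 V, R_th = 4.699 Ω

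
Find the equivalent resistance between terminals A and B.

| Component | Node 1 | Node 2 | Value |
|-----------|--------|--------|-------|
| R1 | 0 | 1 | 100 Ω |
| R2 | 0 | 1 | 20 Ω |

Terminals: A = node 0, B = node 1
Reduce the network between node 0 (A) and node 1 (B) by series/parallel combination:
  Rp1 = R1 ‖ R2 (parallel, both between nodes 0 and 1) = 1/(1/100 + 1/20) = 16.67 Ω
R_eq = 16.67 Ω

Final answer: 16.67 Ω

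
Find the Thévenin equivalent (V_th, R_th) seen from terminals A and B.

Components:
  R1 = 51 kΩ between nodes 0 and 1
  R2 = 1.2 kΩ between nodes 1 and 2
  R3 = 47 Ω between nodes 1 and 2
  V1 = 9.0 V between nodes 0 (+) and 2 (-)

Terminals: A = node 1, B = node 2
Step 1 — V_th is the open-circuit voltage V_A - V_B (nothing connected across the terminals).
Nodal analysis, taking node 2 as the 0 V reference.
Source V1 fixes V_0 = 9 V.
KCL at each unknown node (sum of currents leaving = 0; resistances in Ω):
  Node 1: (V_1 - 9)/51000 + (V_1 - 0)/1200 + (V_1 - 0)/47 = 0
Collecting terms: 0.02213 × V_1 = 0.0001765  =>  V_1 = 0.007974 V
V_th = V_1 - V_2 = 0.007974 - 0 = 0.007974 V
Step 2 — R_th: zero the source — replace V1 by a short circuit (node 2 merges into node 0) — and find the resistance seen between A (node 1) and B (node 0).
Reduce the network between node 1 (A) and node 0 (B) by series/parallel combination:
  Rp1 = R1 ‖ R2 ‖ R3 (parallel, all between nodes 0 and 1) = 1/(1/51000 + 1/1200 + 1/47) = 45.19 Ω
R_th = 45.19 Ω

Final answer: V_th = 0.007974 V, R_th = 45.19 Ω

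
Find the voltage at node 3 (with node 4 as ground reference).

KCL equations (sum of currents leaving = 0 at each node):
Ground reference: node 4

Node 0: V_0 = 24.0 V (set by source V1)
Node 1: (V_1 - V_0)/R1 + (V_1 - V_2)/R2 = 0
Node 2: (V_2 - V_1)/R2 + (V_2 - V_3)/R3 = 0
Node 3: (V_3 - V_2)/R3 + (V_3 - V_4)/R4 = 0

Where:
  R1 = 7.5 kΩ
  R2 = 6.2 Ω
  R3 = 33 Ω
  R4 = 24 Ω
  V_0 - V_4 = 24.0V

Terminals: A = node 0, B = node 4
Nodal analysis, taking node 4 as the 0 V reference.
Source V1 fixes V_0 = 24 V.
KCL at each unknown node (sum of currents leaving = 0; resistances in Ω):
  Node 1: (V_1 - 24)/7500 + (V_1 - V_2)/6.2 = 0
  Node 2: (V_2 - V_1)/6.2 + (V_2 - V_3)/33 = 0
  Node 3: (V_3 - V_2)/33 + (V_3 - 0)/24 = 0
Collecting terms (coefficients in siemens):
  0.1614·V_1 - 0.1613·V_2 = 0.0032
  0.1916·V_2 - 0.1613·V_1 - 0.0303·V_3 = 0
  0.07197·V_3 - 0.0303·V_2 = 0
Solving these 3 simultaneous equations (Gaussian elimination) gives:
  V_1 = 0.2006 V, V_2 = 0.1809 V, V_3 = 0.07616 V
The requested potential is V_3 = 0.07616 V.

Final answer: V_3 = 0.07616 V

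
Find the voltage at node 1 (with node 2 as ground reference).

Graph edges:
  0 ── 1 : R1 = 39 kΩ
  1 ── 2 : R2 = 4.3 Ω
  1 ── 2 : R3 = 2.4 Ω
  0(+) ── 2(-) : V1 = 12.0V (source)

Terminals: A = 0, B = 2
Nodal analysis, taking node 2 as the 0 V reference.
Source V1 fixes V_0 = 12 V.
KCL at each unknown node (sum of currents leaving = 0; resistances in Ω):
  Node 1: (V_1 - 12)/39000 + (V_1 - 0)/4.3 + (V_1 - 0)/2.4 = 0
Collecting terms: 0.6493 × V_1 = 0.0003077  =>  V_1 = 0.0004739 V
The requested potential is V_1 = 0.0004739 V.

Final answer: V_1 = 0.0004739 V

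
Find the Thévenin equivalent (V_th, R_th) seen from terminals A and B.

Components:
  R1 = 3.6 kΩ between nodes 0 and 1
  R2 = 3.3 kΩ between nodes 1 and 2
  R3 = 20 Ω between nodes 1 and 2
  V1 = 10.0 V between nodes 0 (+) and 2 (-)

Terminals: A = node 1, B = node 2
Step 1 — V_th is the open-circuit voltage V_A - V_B (nothing connected across the terminals).
Nodal analysis, taking node 2 as the 0 V reference.
Source V1 fixes V_0 = 10 V.
KCL at each unknown node (sum of currents leaving = 0; resistances in Ω):
  Node 1: (V_1 - 10)/3600 + (V_1 - 0)/3300 + (V_1 - 0)/20 = 0
Collecting terms: 0.05058 × V_1 = 0.002778  =>  V_1 = 0.05492 V
V_th = V_1 - V_2 = 0.05492 - 0 = 0.05492 V
Step 2 — R_th: zero the source — replace V1 by a short circuit (node 2 merges into node 0) — and find the resistance seen between A (node 1) and B (node 0).
Reduce the network between node 1 (A) and node 0 (B) by series/parallel combination:
  Rp1 = R1 ‖ R2 ‖ R3 (parallel, all between nodes 0 and 1) = 1/(1/3600 + 1/3300 + 1/20) = 19.77 Ω
R_th = 19.77 Ω

Final answer: V_th = 0.05492 V, R_th = 19.77 Ω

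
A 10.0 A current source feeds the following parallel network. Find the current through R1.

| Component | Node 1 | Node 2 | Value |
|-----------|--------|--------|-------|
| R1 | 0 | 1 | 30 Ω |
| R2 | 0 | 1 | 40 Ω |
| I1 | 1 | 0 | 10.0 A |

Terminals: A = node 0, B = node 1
All resistors sit directly between nodes 0 and 1, so they are in parallel and share one voltage V; the full source current 10 A splits among them.
1/R_par = 1/30 + 1/40 = 0.05833 S  =>  R_par = 17.14 Ω
V = I × R_par = 10 × 17.14 = 171.4 V
I_R1 = V/R1 = 171.4/30 = 5.714 A

Final answer: 5.714 A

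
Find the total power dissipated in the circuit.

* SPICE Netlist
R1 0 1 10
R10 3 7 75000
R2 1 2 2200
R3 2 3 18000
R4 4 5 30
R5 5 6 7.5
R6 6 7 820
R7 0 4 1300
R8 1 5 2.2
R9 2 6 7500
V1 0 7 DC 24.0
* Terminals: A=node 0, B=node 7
Nodal analysis, taking node 7 as the 0 V reference.
Source V1 fixes V_0 = 24 V.
KCL at each unknown node (sum of currents leaving = 0; resistances in Ω):
  Node 1: (V_1 - 24)/10 + (V_1 - V_2)/2200 + (V_1 - V_5)/2.2 = 0
  Node 2: (V_2 - V_1)/2200 + (V_2 - V_3)/18000 + (V_2 - V_6)/7500 = 0
  Node 3: (V_3 - V_2)/18000 + (V_3 - 0)/75000 = 0
  Node 4: (V_4 - V_5)/30 + (V_4 - 24)/1300 = 0
  Node 5: (V_5 - V_4)/30 + (V_5 - V_6)/7.5 + (V_5 - V_1)/2.2 = 0
  Node 6: (V_6 - V_5)/7.5 + (V_6 - 0)/820 + (V_6 - V_2)/7500 = 0
Collecting terms (coefficients in siemens):
  0.555·V_1 - 0.0004545·V_2 - 0.4545·V_5 = 2.4
  0.0006434·V_2 - 0.0004545·V_1 - 0.00005556·V_3 - 0.0001333·V_6 = 0
  0.00006889·V_3 - 0.00005556·V_2 = 0
  0.0341·V_4 - 0.03333·V_5 = 0.01846
  0.6212·V_5 - 0.4545·V_1 - 0.03333·V_4 - 0.1333·V_6 = 0
  0.1347·V_6 - 0.0001333·V_2 - 0.1333·V_5 = 0
Solving these 6 simultaneous equations (Gaussian elimination) gives:
  V_1 = 23.71 V, V_2 = 23.23 V, V_3 = 18.73 V, V_4 = 23.66 V
  V_5 = 23.65 V, V_6 = 23.44 V
Power in each resistor, P = (ΔV)²/R:
  P_R1 = (24 - 23.71)²/10 = 0.008163 W
  P_R2 = (23.71 - 23.23)²/2200 = 0.0001081 W
  P_R3 = (23.23 - 18.73)²/18000 = 0.001123 W
  P_R4 = (23.66 - 23.65)²/30 = 0.000002055 W
  P_R5 = (23.65 - 23.44)²/7.5 = 0.006139 W
  P_R6 = (23.44 - 0)²/820 = 0.6699 W
  P_R7 = (24 - 23.66)²/1300 = 0.00008904 W
  P_R8 = (23.71 - 23.65)²/2.2 = 0.001768 W
  P_R9 = (23.23 - 23.44)²/7500 = 0.000005919 W
  P_R10 = (18.73 - 0)²/75000 = 0.004678 W
P_total = P_R1 + P_R2 + P_R3 + P_R4 + P_R5 + P_R6 + P_R7 + P_R8 + P_R9 + P_R10 = 0.692 W

Final answer: 0.692 W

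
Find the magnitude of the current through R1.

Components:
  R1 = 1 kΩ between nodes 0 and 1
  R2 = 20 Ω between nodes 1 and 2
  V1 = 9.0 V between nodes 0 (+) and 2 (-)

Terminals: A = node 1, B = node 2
Nodal analysis, taking node 2 as the 0 V reference.
Source V1 fixes V_0 = 9 V.
KCL at each unknown node (sum of currents leaving = 0; resistances in Ω):
  Node 1: (V_1 - 9)/1000 + (V_1 - 0)/20 = 0
Collecting terms: 0.051 × V_1 = 0.009  =>  V_1 = 0.1765 V
I_R1 = (V_0 - V_1)/R1 = (9 - 0.1765)/1000 = 0.008824 A
|I_R1| = 0.008824 A

Final answer: |I_R1| = 0.008824 A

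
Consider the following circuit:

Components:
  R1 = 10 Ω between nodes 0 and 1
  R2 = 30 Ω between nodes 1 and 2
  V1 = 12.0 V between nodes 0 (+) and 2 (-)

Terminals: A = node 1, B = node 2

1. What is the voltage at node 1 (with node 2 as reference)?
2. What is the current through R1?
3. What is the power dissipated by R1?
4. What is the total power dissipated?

Nodal analysis, taking node 2 as the 0 V reference.
Source V1 fixes V_0 = 12 V.
KCL at each unknown node (sum of currents leaving = 0; resistances in Ω):
  Node 1: (V_1 - 12)/10 + (V_1 - 0)/30 = 0
Collecting terms: 0.1333 × V_1 = 1.2  =>  V_1 = 9 V
Part 1:
  Read off the nodal solution: V_1 = 9 V
Part 2:
  I_R1 = (V_0 - V_1)/R1 = (12 - 9)/10 = 0.3 A
  Magnitude: I_R1 = 0.3 A
Part 3:
  I_R1 = (V_0 - V_1)/R1 = (12 - 9)/10 = 0.3 A
  P_R1 = I_R1² × R1 = (0.3)² × 10 = 0.9 W
Part 4:
  Power in each resistor, P = (ΔV)²/R:
    P_R1 = (12 - 9)²/10 = 0.9 W
    P_R2 = (9 - 0)²/30 = 2.7 W
  P_total = P_R1 + P_R2 = 3.6 W

Final answers:
1. V_1 = 9 V
2. I_R1 = 0.3 A
3. P_R1 = 0.9 W
4. P_total = 3.6 W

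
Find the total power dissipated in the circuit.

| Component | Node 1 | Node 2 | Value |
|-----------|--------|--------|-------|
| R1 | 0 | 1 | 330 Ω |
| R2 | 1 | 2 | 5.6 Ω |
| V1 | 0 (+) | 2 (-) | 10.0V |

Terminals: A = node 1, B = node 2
Nodal analysis, taking node 2 as the 0 V reference.
Source V1 fixes V_0 = 10 V.
KCL at each unknown node (sum of currents leaving = 0; resistances in Ω):
  Node 1: (V_1 - 10)/330 + (V_1 - 0)/5.6 = 0
Collecting terms: 0.1816 × V_1 = 0.0303  =>  V_1 = 0.1669 V
Power in each resistor, P = (ΔV)²/R:
  P_R1 = (10 - 0.1669)²/330 = 0.293 W
  P_R2 = (0.1669 - 0)²/5.6 = 0.004972 W
P_total = P_R1 + P_R2 = 0.298 W

Final answer: 0.298 W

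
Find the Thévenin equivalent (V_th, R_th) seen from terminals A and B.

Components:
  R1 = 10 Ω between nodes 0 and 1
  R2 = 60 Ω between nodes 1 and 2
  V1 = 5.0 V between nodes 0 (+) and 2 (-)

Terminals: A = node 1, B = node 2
Step 1 — V_th is the open-circuit voltage V_A - V_B (nothing connected across the terminals).
Nodal analysis, taking node 2 as the 0 V reference.
Source V1 fixes V_0 = 5 V.
KCL at each unknown node (sum of currents leaving = 0; resistances in Ω):
  Node 1: (V_1 - 5)/10 + (V_1 - 0)/60 = 0
Collecting terms: 0.1167 × V_1 = 0.5  =>  V_1 = 4.286 V
V_th = V_1 - V_2 = 4.286 - 0 = 4.286 V
Step 2 — R_th: zero the source — replace V1 by a short circuit (node 2 merges into node 0) — and find the resistance seen between A (node 1) and B (node 0).
Reduce the network between node 1 (A) and node 0 (B) by series/parallel combination:
  Rp1 = R1 ‖ R2 (parallel, both between nodes 0 and 1) = 1/(1/10 + 1/60) = 8.571 Ω
R_th = 8.571 Ω

Final answer: V_th = 4.286 V, R_th = 8.571 Ω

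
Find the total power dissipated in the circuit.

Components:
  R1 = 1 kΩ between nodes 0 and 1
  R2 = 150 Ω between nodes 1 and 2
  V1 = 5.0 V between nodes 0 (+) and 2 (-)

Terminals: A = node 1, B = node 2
Nodal analysis, taking node 2 as the 0 V reference.
Source V1 fixes V_0 = 5 V.
KCL at each unknown node (sum of currents leaving = 0; resistances in Ω):
  Node 1: (V_1 - 5)/1000 + (V_1 - 0)/150 = 0
Collecting terms: 0.007667 × V_1 = 0.005  =>  V_1 = 0.6522 V
Power in each resistor, P = (ΔV)²/R:
  P_R1 = (5 - 0.6522)²/1000 = 0.0189 W
  P_R2 = (0.6522 - 0)²/150 = 0.002836 W
P_total = P_R1 + P_R2 = 0.02174 W

Final answer: 0.02174 W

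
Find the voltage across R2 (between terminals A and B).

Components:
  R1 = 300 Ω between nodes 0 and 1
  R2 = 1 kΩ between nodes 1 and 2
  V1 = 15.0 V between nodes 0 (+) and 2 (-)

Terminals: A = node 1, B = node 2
R1 and R2 are in series across V1 (node 0 → node 1 → node 2), and the output A–B is taken across R2, so this is a voltage divider.
Series current: I = V1/(R1 + R2) = 15/(300 + 1000) = 15/1300 = 0.01154 A
V_R2 = I × R2 = V1 × R2/(R1 + R2) = 15 × 1000/1300 = 11.54 V

Final answer: 11.54 V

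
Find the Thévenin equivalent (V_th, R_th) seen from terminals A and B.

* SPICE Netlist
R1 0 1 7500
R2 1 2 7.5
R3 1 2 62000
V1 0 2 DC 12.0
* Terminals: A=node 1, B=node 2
Step 1 — V_th is the open-circuit voltage V_A - V_B (nothing connected across the terminals).
Nodal analysis, taking node 2 as the 0 V reference.
Source V1 fixes V_0 = 12 V.
KCL at each unknown node (sum of currents leaving = 0; resistances in Ω):
  Node 1: (V_1 - 12)/7500 + (V_1 - 0)/7.5 + (V_1 - 0)/62000 = 0
Collecting terms: 0.1335 × V_1 = 0.0016  =>  V_1 = 0.01199 V
V_th = V_1 - V_2 = 0.01199 - 0 = 0.01199 V
Step 2 — R_th: zero the source — replace V1 by a short circuit (node 2 merges into node 0) — and find the resistance seen between A (node 1) and B (node 0).
Reduce the network between node 1 (A) and node 0 (B) by series/parallel combination:
  Rp1 = R1 ‖ R2 ‖ R3 (parallel, all between nodes 0 and 1) = 1/(1/7500 + 1/7.5 + 1/62000) = 7.492 Ω
R_th = 7.492 Ω

Final answer: V_th = 0.01199 V, R_th = 7.492 Ω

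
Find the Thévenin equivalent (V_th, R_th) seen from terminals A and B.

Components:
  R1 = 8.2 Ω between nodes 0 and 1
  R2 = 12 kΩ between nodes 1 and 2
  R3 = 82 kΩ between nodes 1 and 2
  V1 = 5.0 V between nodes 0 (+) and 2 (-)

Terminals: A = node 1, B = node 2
Step 1 — V_th is the open-circuit voltage V_A - V_B (nothing connected across the terminals).
Nodal analysis, taking node 2 as the 0 V reference.
Source V1 fixes V_0 = 5 V.
KCL at each unknown node (sum of currents leaving = 0; resistances in Ω):
  Node 1: (V_1 - 5)/8.2 + (V_1 - 0)/12000 + (V_1 - 0)/82000 = 0
Collecting terms: 0.122 × V_1 = 0.6098  =>  V_1 = 4.996 V
V_th = V_1 - V_2 = 4.996 - 0 = 4.996 V
Step 2 — R_th: zero the source — replace V1 by a short circuit (node 2 merges into node 0) — and find the resistance seen between A (node 1) and B (node 0).
Reduce the network between node 1 (A) and node 0 (B) by series/parallel combination:
  Rp1 = R1 ‖ R2 ‖ R3 (parallel, all between nodes 0 and 1) = 1/(1/8.2 + 1/12000 + 1/82000) = 8.194 Ω
R_th = 8.194 Ω

Final answer: V_th = 4.996 V, R_th = 8.194 Ω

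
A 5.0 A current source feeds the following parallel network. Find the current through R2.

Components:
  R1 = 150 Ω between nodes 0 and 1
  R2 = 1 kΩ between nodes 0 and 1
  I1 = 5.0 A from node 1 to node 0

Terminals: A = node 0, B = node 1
All resistors sit directly between nodes 0 and 1, so they are in parallel and share one voltage V; the full source current 5 A splits among them.
1/R_par = 1/150 + 1/1000 = 0.007667 S  =>  R_par = 130.4 Ω
V = I × R_par = 5 × 130.4 = 652.2 V
I_R2 = V/R2 = 652.2/1000 = 0.6522 A

Final answer: 0.6522 A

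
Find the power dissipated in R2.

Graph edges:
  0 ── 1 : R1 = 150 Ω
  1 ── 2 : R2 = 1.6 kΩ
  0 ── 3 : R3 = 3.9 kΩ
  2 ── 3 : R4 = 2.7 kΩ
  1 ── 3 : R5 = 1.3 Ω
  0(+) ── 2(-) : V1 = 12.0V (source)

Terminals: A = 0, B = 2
Nodal analysis, taking node 2 as the 0 V reference.
Source V1 fixes V_0 = 12 V.
KCL at each unknown node (sum of currents leaving = 0; resistances in Ω):
  Node 1: (V_1 - 12)/150 + (V_1 - 0)/1600 + (V_1 - V_3)/1.3 = 0
  Node 3: (V_3 - 12)/3900 + (V_3 - 0)/2700 + (V_3 - V_1)/1.3 = 0
Collecting terms (coefficients in siemens):
  0.7765·V_1 - 0.7692·V_3 = 0.08
  0.7699·V_3 - 0.7692·V_1 = 0.003077
Determinant D = (0.7765)(0.7699) - (-0.7692)(-0.7692) = 0.006096
V_1 = [(0.08)(0.7699) - (-0.7692)(0.003077)]/D = 10.49 V
V_3 = [(0.7765)(0.003077) - (0.08)(-0.7692)]/D = 10.49 V
I_R2 = (V_1 - V_2)/R2 = (10.49 - 0)/1600 = 0.006557 A
P_R2 = I_R2² × R2 = (0.006557)² × 1600 = 0.0688 W

Final answer: 0.0688 W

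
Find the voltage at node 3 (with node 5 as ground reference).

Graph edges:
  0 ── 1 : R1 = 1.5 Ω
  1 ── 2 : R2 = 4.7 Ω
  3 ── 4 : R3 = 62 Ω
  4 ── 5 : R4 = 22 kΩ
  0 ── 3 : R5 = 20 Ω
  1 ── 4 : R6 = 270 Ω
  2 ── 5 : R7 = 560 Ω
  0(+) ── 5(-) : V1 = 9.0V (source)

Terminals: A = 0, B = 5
Nodal analysis, taking node 5 as the 0 V reference.
Source V1 fixes V_0 = 9 V.
KCL at each unknown node (sum of currents leaving = 0; resistances in Ω):
  Node 1: (V_1 - 9)/1.5 + (V_1 - V_2)/4.7 + (V_1 - V_4)/270 = 0
  Node 2: (V_2 - V_1)/4.7 + (V_2 - 0)/560 = 0
  Node 3: (V_3 - V_4)/62 + (V_3 - 9)/20 = 0
  Node 4: (V_4 - V_3)/62 + (V_4 - 0)/22000 + (V_4 - V_1)/270 = 0
Collecting terms (coefficients in siemens):
  0.8831·V_1 - 0.2128·V_2 - 0.003704·V_4 = 6
  0.2146·V_2 - 0.2128·V_1 = 0
  0.06613·V_3 - 0.01613·V_4 = 0.45
  0.01988·V_4 - 0.003704·V_1 - 0.01613·V_3 = 0
Solving these 4 simultaneous equations (Gaussian elimination) gives:
  V_1 = 8.976 V, V_2 = 8.901 V, V_3 = 8.992 V, V_4 = 8.969 V
The requested potential is V_3 = 8.992 V.

Final answer: V_3 = 8.992 V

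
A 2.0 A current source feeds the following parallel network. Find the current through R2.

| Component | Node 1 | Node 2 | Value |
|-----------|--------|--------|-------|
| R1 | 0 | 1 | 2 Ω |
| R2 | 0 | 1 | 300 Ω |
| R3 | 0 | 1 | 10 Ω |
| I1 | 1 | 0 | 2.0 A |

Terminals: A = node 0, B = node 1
All resistors sit directly between nodes 0 and 1, so they are in parallel and share one voltage V; the full source current 2 A splits among them.
1/R_par = 1/2 + 1/300 + 1/10 = 0.6033 S  =>  R_par = 1.657 Ω
V = I × R_par = 2 × 1.657 = 3.315 V
I_R2 = V/R2 = 3.315/300 = 0.01105 A

Final answer: 0.01105 A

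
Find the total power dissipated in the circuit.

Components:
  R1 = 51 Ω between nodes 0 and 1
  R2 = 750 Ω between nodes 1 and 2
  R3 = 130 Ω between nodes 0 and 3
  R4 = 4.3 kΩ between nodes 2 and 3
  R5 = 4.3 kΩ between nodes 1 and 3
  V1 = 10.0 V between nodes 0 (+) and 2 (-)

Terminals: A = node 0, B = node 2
Nodal analysis, taking node 2 as the 0 V reference.
Source V1 fixes V_0 = 10 V.
KCL at each unknown node (sum of currents leaving = 0; resistances in Ω):
  Node 1: (V_1 - 10)/51 + (V_1 - 0)/750 + (V_1 - V_3)/4300 = 0
  Node 3: (V_3 - 10)/130 + (V_3 - 0)/4300 + (V_3 - V_1)/4300 = 0
Collecting terms (coefficients in siemens):
  0.02117·V_1 - 0.0002326·V_3 = 0.1961
  0.008157·V_3 - 0.0002326·V_1 = 0.07692
Determinant D = (0.02117)(0.008157) - (-0.0002326)(-0.0002326) = 0.0001727
V_1 = [(0.1961)(0.008157) - (-0.0002326)(0.07692)]/D = 9.367 V
V_3 = [(0.02117)(0.07692) - (0.1961)(-0.0002326)]/D = 9.697 V
Power in each resistor, P = (ΔV)²/R:
  P_R1 = (10 - 9.367)²/51 = 0.007858 W
  P_R2 = (9.367 - 0)²/750 = 0.117 W
  P_R3 = (10 - 9.697)²/130 = 0.0007069 W
  P_R4 = (0 - 9.697)²/4300 = 0.02187 W
  P_R5 = (9.367 - 9.697)²/4300 = 0.00002531 W
P_total = P_R1 + P_R2 + P_R3 + P_R4 + P_R5 = 0.1474 W

Final answer: 0.1474 W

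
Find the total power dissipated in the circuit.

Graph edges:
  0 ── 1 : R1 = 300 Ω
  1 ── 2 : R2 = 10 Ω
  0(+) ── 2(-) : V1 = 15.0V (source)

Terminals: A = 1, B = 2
Nodal analysis, taking node 2 as the 0 V reference.
Source V1 fixes V_0 = 15 V.
KCL at each unknown node (sum of currents leaving = 0; resistances in Ω):
  Node 1: (V_1 - 15)/300 + (V_1 - 0)/10 = 0
Collecting terms: 0.1033 × V_1 = 0.05  =>  V_1 = 0.4839 V
Power in each resistor, P = (ΔV)²/R:
  P_R1 = (15 - 0.4839)²/300 = 0.7024 W
  P_R2 = (0.4839 - 0)²/10 = 0.02341 W
P_total = P_R1 + P_R2 = 0.7258 W

Final answer: 0.7258 W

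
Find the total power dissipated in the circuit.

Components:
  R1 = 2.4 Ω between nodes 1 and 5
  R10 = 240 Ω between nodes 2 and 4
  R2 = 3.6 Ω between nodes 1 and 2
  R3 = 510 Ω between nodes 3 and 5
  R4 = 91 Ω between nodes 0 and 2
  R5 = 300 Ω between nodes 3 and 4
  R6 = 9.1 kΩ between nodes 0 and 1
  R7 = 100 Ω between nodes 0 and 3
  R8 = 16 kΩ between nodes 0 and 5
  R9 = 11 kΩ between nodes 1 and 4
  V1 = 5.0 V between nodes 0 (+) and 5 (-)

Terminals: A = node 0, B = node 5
Nodal analysis, taking node 5 as the 0 V reference.
Source V1 fixes V_0 = 5 V.
KCL at each unknown node (sum of currents leaving = 0; resistances in Ω):
  Node 1: (V_1 - 0)/2.4 + (V_1 - V_2)/3.6 + (V_1 - 5)/9100 + (V_1 - V_4)/11000 = 0
  Node 2: (V_2 - V_1)/3.6 + (V_2 - 5)/91 + (V_2 - V_4)/240 = 0
  Node 3: (V_3 - 0)/510 + (V_3 - V_4)/300 + (V_3 - 5)/100 = 0
  Node 4: (V_4 - V_3)/300 + (V_4 - V_1)/11000 + (V_4 - V_2)/240 = 0
Collecting terms (coefficients in siemens):
  0.6946·V_1 - 0.2778·V_2 - 0.00009091·V_4 = 0.0005495
  0.2929·V_2 - 0.2778·V_1 - 0.004167·V_4 = 0.05495
  0.01529·V_3 - 0.003333·V_4 = 0.05
  0.007591·V_4 - 0.00009091·V_1 - 0.004167·V_2 - 0.003333·V_3 = 0
Solving these 4 simultaneous equations (Gaussian elimination) gives:
  V_1 = 0.139 V, V_2 = 0.3449 V, V_3 = 3.661 V, V_4 = 1.799 V
Power in each resistor, P = (ΔV)²/R:
  P_R1 = (0.139 - 0)²/2.4 = 0.008045 W
  P_R2 = (0.139 - 0.3449)²/3.6 = 0.01178 W
  P_R3 = (3.661 - 0)²/510 = 0.02628 W
  P_R4 = (5 - 0.3449)²/91 = 0.2381 W
  P_R5 = (3.661 - 1.799)²/300 = 0.01156 W
  P_R6 = (5 - 0.139)²/9100 = 0.002597 W
  P_R7 = (5 - 3.661)²/100 = 0.01792 W
  P_R8 = (5 - 0)²/16000 = 0.001563 W
  P_R9 = (0.139 - 1.799)²/11000 = 0.0002504 W
  P_R10 = (0.3449 - 1.799)²/240 = 0.008807 W
P_total = P_R1 + P_R2 + P_R3 + P_R4 + P_R5 + P_R6 + P_R7 + P_R8 + P_R9 + P_R10 = 0.3269 W

Final answer: 0.3269 W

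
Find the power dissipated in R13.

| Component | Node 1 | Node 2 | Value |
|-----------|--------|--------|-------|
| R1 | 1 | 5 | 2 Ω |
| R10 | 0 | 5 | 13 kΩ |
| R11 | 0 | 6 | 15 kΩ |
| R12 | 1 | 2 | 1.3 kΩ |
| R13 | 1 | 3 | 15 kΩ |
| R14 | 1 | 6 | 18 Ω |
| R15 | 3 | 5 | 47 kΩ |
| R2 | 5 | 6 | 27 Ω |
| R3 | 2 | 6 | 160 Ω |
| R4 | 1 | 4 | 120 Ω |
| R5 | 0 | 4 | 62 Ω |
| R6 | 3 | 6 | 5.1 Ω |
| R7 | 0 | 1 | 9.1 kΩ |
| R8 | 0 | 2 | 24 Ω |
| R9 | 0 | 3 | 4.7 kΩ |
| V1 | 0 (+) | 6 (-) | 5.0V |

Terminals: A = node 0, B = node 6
Nodal analysis, taking node 6 as the 0 V reference.
Source V1 fixes V_0 = 5 V.
KCL at each unknown node (sum of currents leaving = 0; resistances in Ω):
  Node 1: (V_1 - V_5)/2 + (V_1 - V_4)/120 + (V_1 - 5)/9100 + (V_1 - V_2)/1300 + (V_1 - V_3)/15000 + (V_1 - 0)/18 = 0
  Node 2: (V_2 - 0)/160 + (V_2 - 5)/24 + (V_2 - V_1)/1300 = 0
  Node 3: (V_3 - 0)/5.1 + (V_3 - 5)/4700 + (V_3 - V_1)/15000 + (V_3 - V_5)/47000 = 0
  Node 4: (V_4 - V_1)/120 + (V_4 - 5)/62 = 0
  Node 5: (V_5 - V_1)/2 + (V_5 - 0)/27 + (V_5 - 5)/13000 + (V_5 - V_3)/47000 = 0
Collecting terms (coefficients in siemens):
  0.5648·V_1 - 0.0007692·V_2 - 0.00006667·V_3 - 0.008333·V_4 - 0.5·V_5 = 0.0005495
  0.04869·V_2 - 0.0007692·V_1 = 0.2083
  0.1964·V_3 - 0.00006667·V_1 - 0.00002128·V_5 = 0.001064
  0.02446·V_4 - 0.008333·V_1 = 0.08065
  0.5371·V_5 - 0.5·V_1 - 0.00002128·V_3 = 0.0003846
Solving these 5 simultaneous equations (Gaussian elimination) gives:
  V_1 = 0.328 V, V_2 = 4.284 V, V_3 = 0.005562 V, V_4 = 3.408 V
  V_5 = 0.3061 V
I_R13 = (V_1 - V_3)/R13 = (0.328 - 0.005562)/15000 = 0.0000215 A
P_R13 = I_R13² × R13 = (0.0000215)² × 15000 = 0.000006933 W

Final answer: 6.933e-06 W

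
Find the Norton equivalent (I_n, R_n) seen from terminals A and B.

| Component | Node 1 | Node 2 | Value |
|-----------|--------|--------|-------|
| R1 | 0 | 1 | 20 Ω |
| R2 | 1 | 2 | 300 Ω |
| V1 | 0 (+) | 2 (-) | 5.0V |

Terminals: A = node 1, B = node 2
Find the Thévenin equivalent first; then I_n = V_th/R_th and R_n = R_th.
Step 1 — V_th is the open-circuit voltage V_A - V_B (nothing connected across the terminals).
Nodal analysis, taking node 2 as the 0 V reference.
Source V1 fixes V_0 = 5 V.
KCL at each unknown node (sum of currents leaving = 0; resistances in Ω):
  Node 1: (V_1 - 5)/20 + (V_1 - 0)/300 = 0
Collecting terms: 0.05333 × V_1 = 0.25  =>  V_1 = 4.688 V
V_th = V_1 - V_2 = 4.688 - 0 = 4.688 V
Step 2 — R_th: zero the source — replace V1 by a short circuit (node 2 merges into node 0) — and find the resistance seen between A (node 1) and B (node 0).
Reduce the network between node 1 (A) and node 0 (B) by series/parallel combination:
  Rp1 = R1 ‖ R2 (parallel, both between nodes 0 and 1) = 1/(1/20 + 1/300) = 18.75 Ω
R_th = 18.75 Ω
I_n = V_th/R_th = 4.688/18.75 = 0.25 A, and R_n = R_th = 18.75 Ω

Final answer: I_n = 0.25 A, R_n = 18.75 Ω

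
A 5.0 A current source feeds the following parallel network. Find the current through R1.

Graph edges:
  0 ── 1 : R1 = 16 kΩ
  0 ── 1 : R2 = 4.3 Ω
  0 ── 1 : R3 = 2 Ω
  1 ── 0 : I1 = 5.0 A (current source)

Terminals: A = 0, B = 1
All resistors sit directly between nodes 0 and 1, so they are in parallel and share one voltage V; the full source current 5 A splits among them.
1/R_par = 1/16000 + 1/4.3 + 1/2 = 0.7326 S  =>  R_par = 1.365 Ω
V = I × R_par = 5 × 1.365 = 6.825 V
I_R1 = V/R1 = 6.825/16000 = 0.0004266 A

Final answer: 0.0004266 A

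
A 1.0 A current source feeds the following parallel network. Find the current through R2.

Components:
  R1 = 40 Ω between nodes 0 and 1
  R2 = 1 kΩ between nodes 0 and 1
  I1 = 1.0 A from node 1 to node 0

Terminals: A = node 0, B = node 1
All resistors sit directly between nodes 0 and 1, so they are in parallel and share one voltage V; the full source current 1 A splits among them.
1/R_par = 1/40 + 1/1000 = 0.026 S  =>  R_par = 38.46 Ω
V = I × R_par = 1 × 38.46 = 38.46 V
I_R2 = V/R2 = 38.46/1000 = 0.03846 A

Final answer: 0.03846 A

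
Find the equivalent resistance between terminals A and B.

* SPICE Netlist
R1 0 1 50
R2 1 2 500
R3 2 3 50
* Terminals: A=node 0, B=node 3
Reduce the network between node 0 (A) and node 3 (B) by series/parallel combination:
  Rs1 = R1 + R2 (series, joined only at node 1) = 50 + 500 = 550 Ω
  Rs2 = R3 + Rs1 (series, joined only at node 2) = 50 + 550 = 600 Ω
R_eq = 600 Ω

Final answer: 600 Ω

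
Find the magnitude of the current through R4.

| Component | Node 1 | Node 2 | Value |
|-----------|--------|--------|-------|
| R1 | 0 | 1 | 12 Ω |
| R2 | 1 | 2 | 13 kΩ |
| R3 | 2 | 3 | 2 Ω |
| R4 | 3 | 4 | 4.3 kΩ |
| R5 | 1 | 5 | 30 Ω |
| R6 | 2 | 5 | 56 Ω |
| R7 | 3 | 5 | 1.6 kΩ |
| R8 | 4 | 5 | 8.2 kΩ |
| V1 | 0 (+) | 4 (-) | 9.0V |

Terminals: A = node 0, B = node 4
Nodal analysis, taking node 4 as the 0 V reference.
Source V1 fixes V_0 = 9 V.
KCL at each unknown node (sum of currents leaving = 0; resistances in Ω):
  Node 1: (V_1 - 9)/12 + (V_1 - V_2)/13000 + (V_1 - V_5)/30 = 0
  Node 2: (V_2 - V_1)/13000 + (V_2 - V_3)/2 + (V_2 - V_5)/56 = 0
  Node 3: (V_3 - V_2)/2 + (V_3 - 0)/4300 + (V_3 - V_5)/1600 = 0
  Node 5: (V_5 - V_1)/30 + (V_5 - V_2)/56 + (V_5 - V_3)/1600 + (V_5 - 0)/8200 = 0
Collecting terms (coefficients in siemens):
  0.1167·V_1 - 0.00007692·V_2 - 0.03333·V_5 = 0.75
  0.5179·V_2 - 0.00007692·V_1 - 0.5·V_3 - 0.01786·V_5 = 0
  0.5009·V_3 - 0.5·V_2 - 0.000625·V_5 = 0
  0.05194·V_5 - 0.03333·V_1 - 0.01786·V_2 - 0.000625·V_3 = 0
Solving these 4 simultaneous equations (Gaussian elimination) gives:
  V_1 = 8.963 V, V_2 = 8.76 V, V_3 = 8.756 V, V_5 = 8.87 V
I_R4 = (V_3 - V_4)/R4 = (8.756 - 0)/4300 = 0.002036 A
|I_R4| = 0.002036 A

Final answer: |I_R4| = 0.002036 A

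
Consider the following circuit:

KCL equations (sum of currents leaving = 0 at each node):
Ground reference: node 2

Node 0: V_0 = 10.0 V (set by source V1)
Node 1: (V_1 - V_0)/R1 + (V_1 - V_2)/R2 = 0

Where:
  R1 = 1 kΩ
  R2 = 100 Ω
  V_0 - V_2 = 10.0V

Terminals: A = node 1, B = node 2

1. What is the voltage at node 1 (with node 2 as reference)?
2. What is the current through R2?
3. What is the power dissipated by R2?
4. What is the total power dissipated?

Nodal analysis, taking node 2 as the 0 V reference.
Source V1 fixes V_0 = 10 V.
KCL at each unknown node (sum of currents leaving = 0; resistances in Ω):
  Node 1: (V_1 - 10)/1000 + (V_1 - 0)/100 = 0
Collecting terms: 0.011 × V_1 = 0.01  =>  V_1 = 0.9091 V
Part 1:
  Read off the nodal solution: V_1 = 0.9091 V
Part 2:
  I_R2 = (V_1 - V_2)/R2 = (0.9091 - 0)/100 = 0.009091 A
  Magnitude: I_R2 = 0.009091 A
Part 3:
  I_R2 = (V_1 - V_2)/R2 = (0.9091 - 0)/100 = 0.009091 A
  P_R2 = I_R2² × R2 = (0.009091)² × 100 = 0.008264 W
Part 4:
  Power in each resistor, P = (ΔV)²/R:
    P_R1 = (10 - 0.9091)²/1000 = 0.08264 W
    P_R2 = (0.9091 - 0)²/100 = 0.008264 W
  P_total = P_R1 + P_R2 = 0.09091 W

Final answers:
1. V_1 = 0.9091 V
2. I_R2 = 0.009091 A
3. P_R2 = 0.008264 W
4. P_total = 0.09091 W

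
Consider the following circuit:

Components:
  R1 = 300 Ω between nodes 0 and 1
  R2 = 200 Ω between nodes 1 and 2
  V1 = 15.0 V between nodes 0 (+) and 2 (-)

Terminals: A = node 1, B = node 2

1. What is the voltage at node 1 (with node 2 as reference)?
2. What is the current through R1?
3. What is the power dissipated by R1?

Nodal analysis, taking node 2 as the 0 V reference.
Source V1 fixes V_0 = 15 V.
KCL at each unknown node (sum of currents leaving = 0; resistances in Ω):
  Node 1: (V_1 - 15)/300 + (V_1 - 0)/200 = 0
Collecting terms: 0.008333 × V_1 = 0.05  =>  V_1 = 6 V
Part 1:
  Read off the nodal solution: V_1 = 6 V
Part 2:
  I_R1 = (V_0 - V_1)/R1 = (15 - 6)/300 = 0.03 A
  Magnitude: I_R1 = 0.03 A
Part 3:
  I_R1 = (V_0 - V_1)/R1 = (15 - 6)/300 = 0.03 A
  P_R1 = I_R1² × R1 = (0.03)² × 300 = 0.27 W

Final answers:
1. V_1 = 6 V
2. I_R1 = 0.03 A
3. P_R1 = 0.27 W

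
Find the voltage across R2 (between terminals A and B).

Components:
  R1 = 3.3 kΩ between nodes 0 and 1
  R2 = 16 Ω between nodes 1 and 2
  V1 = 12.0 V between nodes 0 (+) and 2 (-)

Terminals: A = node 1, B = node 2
R1 and R2 are in series across V1 (node 0 → node 1 → node 2), and the output A–B is taken across R2, so this is a voltage divider.
Series current: I = V1/(R1 + R2) = 12/(3300 + 16) = 12/3316 = 0.003619 A
V_R2 = I × R2 = V1 × R2/(R1 + R2) = 12 × 16/3316 = 0.0579 V

Final answer: 0.0579 V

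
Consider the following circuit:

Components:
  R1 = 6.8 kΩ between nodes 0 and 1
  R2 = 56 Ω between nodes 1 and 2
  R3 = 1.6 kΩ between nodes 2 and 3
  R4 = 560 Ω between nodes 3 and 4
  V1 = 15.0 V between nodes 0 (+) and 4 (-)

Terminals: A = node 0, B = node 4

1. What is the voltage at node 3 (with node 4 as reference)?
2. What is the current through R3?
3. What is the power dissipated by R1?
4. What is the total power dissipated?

Nodal analysis, taking node 4 as the 0 V reference.
Source V1 fixes V_0 = 15 V.
KCL at each unknown node (sum of currents leaving = 0; resistances in Ω):
  Node 1: (V_1 - 15)/6800 + (V_1 - V_2)/56 = 0
  Node 2: (V_2 - V_1)/56 + (V_2 - V_3)/1600 = 0
  Node 3: (V_3 - V_2)/1600 + (V_3 - 0)/560 = 0
Collecting terms (coefficients in siemens):
  0.018·V_1 - 0.01786·V_2 = 0.002206
  0.01848·V_2 - 0.01786·V_1 - 0.000625·V_3 = 0
  0.002411·V_3 - 0.000625·V_2 = 0
Solving these 3 simultaneous equations (Gaussian elimination) gives:
  V_1 = 3.687 V, V_2 = 3.594 V, V_3 = 0.9317 V
Part 1:
  Read off the nodal solution: V_3 = 0.9317 V
Part 2:
  I_R3 = (V_2 - V_3)/R3 = (3.594 - 0.9317)/1600 = 0.001664 A
  Magnitude: I_R3 = 0.001664 A
Part 3:
  I_R1 = (V_0 - V_1)/R1 = (15 - 3.687)/6800 = 0.001664 A
  P_R1 = I_R1² × R1 = (0.001664)² × 6800 = 0.01882 W
Part 4:
  Power in each resistor, P = (ΔV)²/R:
    P_R1 = (15 - 3.687)²/6800 = 0.01882 W
    P_R2 = (3.687 - 3.594)²/56 = 0.000155 W
    P_R3 = (3.594 - 0.9317)²/1600 = 0.004429 W
    P_R4 = (0.9317 - 0)²/560 = 0.00155 W
  P_total = P_R1 + P_R2 + P_R3 + P_R4 = 0.02496 W

Final answers:
1. V_3 = 0.9317 V
2. I_R3 = 0.001664 A
3. P_R1 = 0.01882 W
4. P_total = 0.02496 W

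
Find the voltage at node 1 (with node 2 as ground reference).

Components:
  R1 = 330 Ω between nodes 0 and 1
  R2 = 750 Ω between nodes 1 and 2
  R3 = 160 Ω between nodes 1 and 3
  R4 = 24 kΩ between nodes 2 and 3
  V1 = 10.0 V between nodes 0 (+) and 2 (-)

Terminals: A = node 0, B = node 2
Nodal analysis, taking node 2 as the 0 V reference.
Source V1 fixes V_0 = 10 V.
KCL at each unknown node (sum of currents leaving = 0; resistances in Ω):
  Node 1: (V_1 - 10)/330 + (V_1 - 0)/750 + (V_1 - V_3)/160 = 0
  Node 3: (V_3 - V_1)/160 + (V_3 - 0)/24000 = 0
Collecting terms (coefficients in siemens):
  0.01061·V_1 - 0.00625·V_3 = 0.0303
  0.006292·V_3 - 0.00625·V_1 = 0
Determinant D = (0.01061)(0.006292) - (-0.00625)(-0.00625) = 0.00002771
V_1 = [(0.0303)(0.006292) - (-0.00625)(0)]/D = 6.879 V
V_3 = [(0.01061)(0) - (0.0303)(-0.00625)]/D = 6.834 V
The requested potential is V_1 = 6.879 V.

Final answer: V_1 = 6.879 V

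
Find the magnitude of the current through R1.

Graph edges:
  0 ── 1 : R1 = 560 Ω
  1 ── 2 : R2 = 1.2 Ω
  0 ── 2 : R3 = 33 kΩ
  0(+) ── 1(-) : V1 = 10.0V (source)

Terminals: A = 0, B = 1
Nodal analysis, taking node 1 as the 0 V reference.
Source V1 fixes V_0 = 10 V.
KCL at each unknown node (sum of currents leaving = 0; resistances in Ω):
  Node 2: (V_2 - 0)/1.2 + (V_2 - 10)/33000 = 0
Collecting terms: 0.8334 × V_2 = 0.000303  =>  V_2 = 0.0003636 V
I_R1 = (V_0 - V_1)/R1 = (10 - 0)/560 = 0.01786 A
|I_R1| = 0.01786 A

Final answer: |I_R1| = 0.01786 A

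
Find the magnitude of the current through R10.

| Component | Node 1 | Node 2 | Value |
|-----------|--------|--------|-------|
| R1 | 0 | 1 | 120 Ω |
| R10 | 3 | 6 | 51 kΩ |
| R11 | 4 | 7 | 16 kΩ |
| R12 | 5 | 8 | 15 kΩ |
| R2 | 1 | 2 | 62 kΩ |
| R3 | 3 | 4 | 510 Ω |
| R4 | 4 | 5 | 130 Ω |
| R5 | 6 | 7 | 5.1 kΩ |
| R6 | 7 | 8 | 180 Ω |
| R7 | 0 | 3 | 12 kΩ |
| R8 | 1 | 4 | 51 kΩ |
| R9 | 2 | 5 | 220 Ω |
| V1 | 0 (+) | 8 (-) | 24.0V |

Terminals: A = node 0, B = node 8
Nodal analysis, taking node 8 as the 0 V reference.
Source V1 fixes V_0 = 24 V.
KCL at each unknown node (sum of currents leaving = 0; resistances in Ω):
  Node 1: (V_1 - 24)/120 + (V_1 - V_2)/62000 + (V_1 - V_4)/51000 = 0
  Node 2: (V_2 - V_1)/62000 + (V_2 - V_5)/220 = 0
  Node 3: (V_3 - V_4)/510 + (V_3 - 24)/12000 + (V_3 - V_6)/51000 = 0
  Node 4: (V_4 - V_3)/510 + (V_4 - V_5)/130 + (V_4 - V_1)/51000 + (V_4 - V_7)/16000 = 0
  Node 5: (V_5 - V_4)/130 + (V_5 - V_2)/220 + (V_5 - 0)/15000 = 0
  Node 6: (V_6 - V_7)/5100 + (V_6 - V_3)/51000 = 0
  Node 7: (V_7 - V_6)/5100 + (V_7 - 0)/180 + (V_7 - V_4)/16000 = 0
Collecting terms (coefficients in siemens):
  0.008369·V_1 - 0.00001613·V_2 - 0.00001961·V_4 = 0.2
  0.004562·V_2 - 0.00001613·V_1 - 0.004545·V_5 = 0
  0.002064·V_3 - 0.001961·V_4 - 0.00001961·V_6 = 0.002
  0.009735·V_4 - 0.00001961·V_1 - 0.001961·V_3 - 0.007692·V_5 - 0.0000625·V_7 = 0
  0.0123·V_5 - 0.004545·V_2 - 0.007692·V_4 = 0
  0.0002157·V_6 - 0.00001961·V_3 - 0.0001961·V_7 = 0
  0.005814·V_7 - 0.0000625·V_4 - 0.0001961·V_6 = 0
Solving these 7 simultaneous equations (Gaussian elimination) gives:
  V_1 = 23.94 V, V_2 = 10.61 V, V_3 = 11.07 V, V_4 = 10.62 V
  V_5 = 10.56 V, V_6 = 1.146 V, V_7 = 0.1529 V
I_R10 = (V_3 - V_6)/R10 = (11.07 - 1.146)/51000 = 0.0001947 A
|I_R10| = 0.0001947 A

Final answer: |I_R10| = 0.0001947 A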